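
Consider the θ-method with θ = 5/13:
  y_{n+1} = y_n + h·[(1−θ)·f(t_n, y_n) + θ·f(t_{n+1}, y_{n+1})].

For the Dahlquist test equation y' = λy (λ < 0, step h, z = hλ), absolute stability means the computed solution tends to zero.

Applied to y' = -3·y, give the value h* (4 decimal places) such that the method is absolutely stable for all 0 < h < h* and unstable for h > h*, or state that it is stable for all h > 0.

With y'=λy (z=hλ):
  y_{n+1} = y_n + z·[8/13·y_n + 5/13·y_{n+1}] ⇒ (1 − 5/13z)y_{n+1} = (1 + 8/13z)y_n
  Hence R(z) = (1 + 8/13z)/(1 − 5/13z).

Solve |R(x)|<1 on ℝ⁻.
x=-1.01: |R|=0.2726
R=−1: 1+8/13x = −1+5/13x ⇒ -3/13x=2 ⇒ x=2/(-3/13)=-8.6667
Confirm numerically:
  x=-8.118: |R|=0.96929 <1
  x=-7.774: |R|=0.94837 <1
  x=-7.268: |R|=0.91496 <1
  x=-4.749: |R|=0.68015 <1
  x=-9.117: |R|=1.02306 >1
  x=-8.940: |R|=1.01421 >1
  x=-8.816: |R|=1.00785 >1
Interval (-8.6667, 0).

(-8.6667,0); λ=-3 ⇒ h* = (26/3)/3 = 2.8889.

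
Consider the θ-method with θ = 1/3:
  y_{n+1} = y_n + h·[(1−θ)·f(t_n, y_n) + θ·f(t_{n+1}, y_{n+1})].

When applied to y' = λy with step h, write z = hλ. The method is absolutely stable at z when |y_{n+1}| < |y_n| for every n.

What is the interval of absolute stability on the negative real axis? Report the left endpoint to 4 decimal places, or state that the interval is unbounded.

With y'=λy (z=hλ):
  y_{n+1} = y_n + z·[2/3·y_n + 1/3·y_{n+1}] ⇒ (1 − 1/3z)y_{n+1} = (1 + 2/3z)y_n
  ⇒ R(z) = (1 + 2/3z)/(1 − 1/3z).

Need |R(x)|<1, x<0.
x=-0.84: |R|=0.3437
R=−1: 1+2/3x = −1+1/3x ⇒ -1/3x=2 ⇒ x=2/(-1/3)=-6.0000
Confirm numerically:
  x=-5.951: |R|=0.99453 <1
  x=-5.927: |R|=0.99182 <1
  x=-5.509: |R|=0.94230 <1
  x=-3.513: |R|=0.61815 <1
  x=-6.444: |R|=1.04701 >1
  x=-6.260: |R|=1.02808 >1
  x=-6.118: |R|=1.01294 >1
Stable set (-6.0000, 0).

(-6.0000, 0).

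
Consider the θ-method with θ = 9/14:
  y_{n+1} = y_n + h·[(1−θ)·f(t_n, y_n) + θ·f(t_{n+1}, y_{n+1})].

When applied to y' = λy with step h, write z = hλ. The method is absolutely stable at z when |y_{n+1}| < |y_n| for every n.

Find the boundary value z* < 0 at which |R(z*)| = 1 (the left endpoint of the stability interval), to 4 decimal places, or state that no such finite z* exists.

On y'=λy, z=hλ:
  y_{n+1} = y_n + z·[5/14·y_n + 9/14·y_{n+1}] ⇒ (1 − 9/14z)y_{n+1} = (1 + 5/14z)y_n
  ⇒ R(z) = (1 + 5/14z)/(1 − 9/14z).

Boundary: |R(x)|=1, x<0.
x=-0.39: |R|=0.6882
x=-2: |R|=0.1250
x=-10: |R|=0.3462
x=-100: |R|=0.5317
θ=9/14≥1/2 ⇒ |1+5/14x|<|1−9/14x| ∀x<0 ⇒ interval (−∞,0).

unbounded; (−∞, 0).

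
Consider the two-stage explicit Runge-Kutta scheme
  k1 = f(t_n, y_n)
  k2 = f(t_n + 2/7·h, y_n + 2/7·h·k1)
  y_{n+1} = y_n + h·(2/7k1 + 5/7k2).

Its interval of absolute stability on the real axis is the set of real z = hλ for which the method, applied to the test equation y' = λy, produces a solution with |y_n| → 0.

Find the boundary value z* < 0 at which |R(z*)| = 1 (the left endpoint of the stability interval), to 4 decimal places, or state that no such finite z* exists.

z* = -4.9000.

Test eqn y'=λy, z=hλ:
  k1=λy_n ⇒ h·k1=z·y_n;  k2=λ(1+2/7z)y_n ⇒ h·k2=z(1+2/7z)y_n
  y_{n+1}/y_n = 1 + 2/7z + 5/7z(1+2/7z) = 1 + z + 10/49z²
  so R(z) = 1 + z + 10/49z².

Need |R(x)|<1, x<0.
x=-1.55: |R|=0.0597
R=1: x+10/49x²=0 ⇒ x=−49/10=-4.9000; min R=1−1/(4·10/49)=-0.2250>−1
Confirm numerically:
  x=-3.677: |R|=0.08225 <1
  x=-3.368: |R|=0.05302 <1
  x=-2.850: |R|=0.19235 <1
  x=-2.698: |R|=0.21245 <1
  x=-5.174: |R|=1.28932 >1
  x=-5.121: |R|=1.23097 >1
Stable set (-4.9000, 0).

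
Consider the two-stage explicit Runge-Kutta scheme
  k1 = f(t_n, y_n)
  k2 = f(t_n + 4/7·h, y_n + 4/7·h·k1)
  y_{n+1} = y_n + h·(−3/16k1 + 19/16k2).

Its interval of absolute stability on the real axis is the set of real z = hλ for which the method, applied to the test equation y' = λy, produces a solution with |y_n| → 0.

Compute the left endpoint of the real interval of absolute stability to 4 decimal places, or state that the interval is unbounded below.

Set f=λy, z=hλ:
  k1=λy_n ⇒ h·k1=z·y_n;  k2=λ(1+4/7z)y_n ⇒ h·k2=z(1+4/7z)y_n
  y_{n+1}/y_n = 1 − 3/16z + 19/16z(1+4/7z) = 1 + z + 19/28z²
  R(z) = 1 + z + 19/28z².

Find x<0 with |R(x)|<1.
x=-1.55: |R|=1.0803
R=1: x+19/28x²=0 ⇒ x=−28/19=-1.4737; min R=1−1/(4·19/28)=0.6316>−1
Confirm numerically:
  x=-1.335: |R|=0.87437 <1
  x=-1.303: |R|=0.84908 <1
  x=-0.790: |R|=0.63350 <1
  x=-1.795: |R|=1.39137 >1
  x=-1.545: |R|=1.07477 >1
Interval (-1.4737, 0).

z* = -1.4737.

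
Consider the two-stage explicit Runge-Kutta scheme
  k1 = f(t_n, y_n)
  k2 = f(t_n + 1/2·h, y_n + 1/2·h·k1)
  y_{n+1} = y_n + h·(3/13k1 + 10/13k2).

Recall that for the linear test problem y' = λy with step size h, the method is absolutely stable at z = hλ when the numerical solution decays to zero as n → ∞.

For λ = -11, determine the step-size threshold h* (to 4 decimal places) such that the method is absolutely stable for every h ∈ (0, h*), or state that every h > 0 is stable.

Set f=λy, z=hλ:
  k1=λy_n ⇒ h·k1=z·y_n;  k2=λ(1+1/2z)y_n ⇒ h·k2=z(1+1/2z)y_n
  y_{n+1}/y_n = 1 + 3/13z + 10/13z(1+1/2z) = 1 + z + 5/13z²
  ⇒ R(z) = 1 + z + 5/13z².

Solve |R(x)|<1 on ℝ⁻.
x=-0.79: |R|=0.4500
R=1: x+5/13x²=0 ⇒ x=−13/5=-2.6000; min R=1−1/(4·5/13)=0.3500>−1
Confirm numerically:
  x=-2.416: |R|=0.82902 <1
  x=-1.937: |R|=0.50607 <1
  x=-1.632: |R|=0.39239 <1
  x=-2.793: |R|=1.20733 >1
  x=-2.661: |R|=1.06243 >1
Stable set (-2.6000, 0).

(-2.6000,0); λ=-11 ⇒ h* = (13/5)/11 = 0.2364.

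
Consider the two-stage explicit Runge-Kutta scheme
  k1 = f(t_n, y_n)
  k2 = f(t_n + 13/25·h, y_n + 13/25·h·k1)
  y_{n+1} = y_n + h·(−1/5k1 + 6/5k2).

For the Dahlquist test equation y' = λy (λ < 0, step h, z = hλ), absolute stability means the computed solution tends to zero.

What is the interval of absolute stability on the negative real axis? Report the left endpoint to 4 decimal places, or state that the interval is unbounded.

z∈(-1.6026,0).

With y'=λy (z=hλ):
  k1=λy_n ⇒ h·k1=z·y_n;  k2=λ(1+13/25z)y_n ⇒ h·k2=z(1+13/25z)y_n
  y_{n+1}/y_n = 1 − 1/5z + 6/5z(1+13/25z) = 1 + z + 78/125z²
  Hence R(z) = 1 + z + 78/125z².

Solve |R(x)|<1 on ℝ⁻.
x=-0.88: |R|=0.6032
R=1: x+78/125x²=0 ⇒ x=−125/78=-1.6026; min R=1−1/(4·78/125)=0.5994>−1
Confirm numerically:
  x=-1.125: |R|=0.66475 <1
  x=-1.091: |R|=0.65174 <1
  x=-0.924: |R|=0.60876 <1
  x=-0.712: |R|=0.60433 <1
  x=-2.011: |R|=1.51253 >1
  x=-1.940: |R|=1.40849 >1
  x=-1.787: |R|=1.20566 >1
So |R|<1 on (-1.6026, 0).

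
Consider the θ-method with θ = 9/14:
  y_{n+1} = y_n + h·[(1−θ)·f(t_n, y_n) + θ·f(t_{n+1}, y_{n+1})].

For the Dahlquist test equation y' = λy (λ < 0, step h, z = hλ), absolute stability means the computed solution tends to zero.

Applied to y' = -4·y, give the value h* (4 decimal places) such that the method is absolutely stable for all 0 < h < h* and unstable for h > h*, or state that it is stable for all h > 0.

On y'=λy, z=hλ:
  y_{n+1} = y_n + z·[5/14·y_n + 9/14·y_{n+1}] ⇒ (1 − 9/14z)y_{n+1} = (1 + 5/14z)y_n
  R(z) = (1 + 5/14z)/(1 − 9/14z).

Need |R(x)|<1, x<0.
x=-0.97: |R|=0.4026
x=-2: |R|=0.1250
x=-10: |R|=0.3462
x=-100: |R|=0.5317
θ=9/14≥1/2 ⇒ |1+5/14x|<|1−9/14x| ∀x<0 ⇒ interval (−∞,0).

(−∞, 0) — no finite endpoint. Any h>0 works for λ=-4.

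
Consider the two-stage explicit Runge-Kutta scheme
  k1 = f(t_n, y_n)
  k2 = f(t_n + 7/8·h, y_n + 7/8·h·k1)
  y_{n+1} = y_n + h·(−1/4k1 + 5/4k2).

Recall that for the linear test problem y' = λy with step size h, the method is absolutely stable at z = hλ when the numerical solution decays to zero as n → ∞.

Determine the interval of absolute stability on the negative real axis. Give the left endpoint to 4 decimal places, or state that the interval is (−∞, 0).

Test eqn y'=λy, z=hλ:
  k1=λy_n ⇒ h·k1=z·y_n;  k2=λ(1+7/8z)y_n ⇒ h·k2=z(1+7/8z)y_n
  y_{n+1}/y_n = 1 − 1/4z + 5/4z(1+7/8z) = 1 + z + 35/32z²
  so R(z) = 1 + z + 35/32z².

Boundary: |R(x)|=1, x<0.
x=-0.94: |R|=1.0264
R=1: x+35/32x²=0 ⇒ x=−32/35=-0.9143; min R=1−1/(4·35/32)=0.7714>−1
Confirm numerically:
  x=-0.814: |R|=0.91071 <1
  x=-0.595: |R|=0.79221 <1
  x=-0.558: |R|=0.78255 <1
  x=-1.360: |R|=1.66300 >1
  x=-1.193: |R|=1.36368 >1
  x=-0.987: |R|=1.07850 >1
Stable set (-0.9143, 0).

(-0.9143, 0).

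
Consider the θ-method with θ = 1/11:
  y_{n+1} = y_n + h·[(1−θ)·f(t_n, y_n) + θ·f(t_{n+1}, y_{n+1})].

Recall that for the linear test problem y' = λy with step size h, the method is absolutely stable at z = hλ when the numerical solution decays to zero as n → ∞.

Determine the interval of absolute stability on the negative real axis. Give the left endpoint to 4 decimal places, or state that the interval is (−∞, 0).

On y'=λy, z=hλ:
  y_{n+1} = y_n + z·[10/11·y_n + 1/11·y_{n+1}] ⇒ (1 − 1/11z)y_{n+1} = (1 + 10/11z)y_n
  ⇒ R(z) = (1 + 10/11z)/(1 − 1/11z).

Solve |R(x)|<1 on ℝ⁻.
x=-1.4: |R|=0.2419
R=−1: 1+10/11x = −1+1/11x ⇒ -9/11x=2 ⇒ x=2/(-9/11)=-2.4444
Confirm numerically:
  x=-2.253: |R|=0.86999 <1
  x=-2.219: |R|=0.84651 <1
  x=-1.341: |R|=0.19528 <1
  x=-1.290: |R|=0.15460 <1
  x=-2.687: |R|=1.15949 >1
  x=-2.652: |R|=1.13683 >1
  x=-2.470: |R|=1.01707 >1
Stable set (-2.4444, 0).

(-2.4444, 0).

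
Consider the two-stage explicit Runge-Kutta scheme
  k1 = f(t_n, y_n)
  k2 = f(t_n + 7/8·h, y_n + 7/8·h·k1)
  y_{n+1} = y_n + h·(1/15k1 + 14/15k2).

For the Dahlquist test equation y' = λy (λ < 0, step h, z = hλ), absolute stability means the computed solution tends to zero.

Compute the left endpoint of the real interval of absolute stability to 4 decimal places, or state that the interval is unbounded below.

With y'=λy (z=hλ):
  k1=λy_n ⇒ h·k1=z·y_n;  k2=λ(1+7/8z)y_n ⇒ h·k2=z(1+7/8z)y_n
  y_{n+1}/y_n = 1 + 1/15z + 14/15z(1+7/8z) = 1 + z + 49/60z²
  ⇒ R(z) = 1 + z + 49/60z².

Boundary: |R(x)|=1, x<0.
x=-1.68: |R|=1.6250
R=1: x+49/60x²=0 ⇒ x=−60/49=-1.2245; min R=1−1/(4·49/60)=0.6939>−1
Confirm numerically:
  x=-1.076: |R|=0.86952 <1
  x=-1.071: |R|=0.86575 <1
  x=-0.971: |R|=0.79899 <1
  x=-0.763: |R|=0.71244 <1
  x=-1.758: |R|=1.76596 >1
  x=-1.746: |R|=1.74362 >1
  x=-1.629: |R|=1.53814 >1
Interval (-1.2245, 0).

z* = -1.2245.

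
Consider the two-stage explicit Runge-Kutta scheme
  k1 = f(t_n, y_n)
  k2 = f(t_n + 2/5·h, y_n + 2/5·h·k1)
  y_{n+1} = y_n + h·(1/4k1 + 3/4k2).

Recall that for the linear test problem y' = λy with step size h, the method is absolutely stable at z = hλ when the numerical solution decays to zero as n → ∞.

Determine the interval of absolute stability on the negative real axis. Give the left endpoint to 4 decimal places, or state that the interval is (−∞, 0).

Set f=λy, z=hλ:
  k1=λy_n ⇒ h·k1=z·y_n;  k2=λ(1+2/5z)y_n ⇒ h·k2=z(1+2/5z)y_n
  y_{n+1}/y_n = 1 + 1/4z + 3/4z(1+2/5z) = 1 + z + 3/10z²
  Hence R(z) = 1 + z + 3/10z².

Need |R(x)|<1, x<0.
x=-1.46: |R|=0.1795
R=1: x+3/10x²=0 ⇒ x=−10/3=-3.3333; min R=1−1/(4·3/10)=0.1667>−1
Confirm numerically:
  x=-1.750: |R|=0.16875 <1
  x=-1.559: |R|=0.17014 <1
  x=-1.521: |R|=0.17303 <1
  x=-3.557: |R|=1.23867 >1
  x=-3.359: |R|=1.02586 >1
So |R|<1 on (-3.3333, 0).

z∈(-3.3333,0).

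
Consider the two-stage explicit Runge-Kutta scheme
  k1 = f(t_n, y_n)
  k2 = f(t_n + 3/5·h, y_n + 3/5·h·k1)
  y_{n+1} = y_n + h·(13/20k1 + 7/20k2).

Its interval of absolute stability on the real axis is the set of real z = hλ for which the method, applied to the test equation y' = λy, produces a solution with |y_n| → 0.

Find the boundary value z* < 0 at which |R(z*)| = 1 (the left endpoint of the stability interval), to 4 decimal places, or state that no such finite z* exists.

On y'=λy, z=hλ:
  k1=λy_n ⇒ h·k1=z·y_n;  k2=λ(1+3/5z)y_n ⇒ h·k2=z(1+3/5z)y_n
  y_{n+1}/y_n = 1 + 13/20z + 7/20z(1+3/5z) = 1 + z + 21/100z²
  so R(z) = 1 + z + 21/100z².

Boundary: |R(x)|=1, x<0.
x=-0.45: |R|=0.5925
R=1: x+21/100x²=0 ⇒ x=−100/21=-4.7619; min R=1−1/(4·21/100)=-0.1905>−1
Confirm numerically:
  x=-3.910: |R|=0.30050 <1
  x=-2.779: |R|=0.15720 <1
  x=-2.136: |R|=0.17788 <1
  x=-5.311: |R|=1.61241 >1
  x=-5.305: |R|=1.60504 >1
Stable set (-4.7619, 0).

z* = -4.7619.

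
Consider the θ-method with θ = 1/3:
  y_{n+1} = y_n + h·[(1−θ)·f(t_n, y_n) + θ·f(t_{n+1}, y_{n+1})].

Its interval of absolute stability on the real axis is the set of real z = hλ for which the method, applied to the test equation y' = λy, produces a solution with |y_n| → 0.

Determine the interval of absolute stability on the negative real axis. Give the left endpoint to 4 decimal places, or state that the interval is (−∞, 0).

z∈(-6.0000,0).

On y'=λy, z=hλ:
  y_{n+1} = y_n + z·[2/3·y_n + 1/3·y_{n+1}] ⇒ (1 − 1/3z)y_{n+1} = (1 + 2/3z)y_n
  Hence R(z) = (1 + 2/3z)/(1 − 1/3z).

Solve |R(x)|<1 on ℝ⁻.
x=-1.58: |R|=0.0349
R=−1: 1+2/3x = −1+1/3x ⇒ -1/3x=2 ⇒ x=2/(-1/3)=-6.0000
Confirm numerically:
  x=-5.817: |R|=0.97924 <1
  x=-5.786: |R|=0.97564 <1
  x=-4.265: |R|=0.76118 <1
  x=-3.076: |R|=0.51876 <1
  x=-6.351: |R|=1.03754 >1
  x=-6.261: |R|=1.02818 >1
So |R|<1 on (-6.0000, 0).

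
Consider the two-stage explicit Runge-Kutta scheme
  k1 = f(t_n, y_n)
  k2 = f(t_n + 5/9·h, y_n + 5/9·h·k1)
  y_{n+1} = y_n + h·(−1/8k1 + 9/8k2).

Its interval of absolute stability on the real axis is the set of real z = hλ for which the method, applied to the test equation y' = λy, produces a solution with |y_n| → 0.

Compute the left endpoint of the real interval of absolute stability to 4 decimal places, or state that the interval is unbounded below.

left endpoint -1.6000.

On y'=λy, z=hλ:
  k1=λy_n ⇒ h·k1=z·y_n;  k2=λ(1+5/9z)y_n ⇒ h·k2=z(1+5/9z)y_n
  y_{n+1}/y_n = 1 − 1/8z + 9/8z(1+5/9z) = 1 + z + 5/8z²
  Hence R(z) = 1 + z + 5/8z².

Need |R(x)|<1, x<0.
x=-0.89: |R|=0.6051
R=1: x+5/8x²=0 ⇒ x=−8/5=-1.6000; min R=1−1/(4·5/8)=0.6000>−1
Confirm numerically:
  x=-1.491: |R|=0.89843 <1
  x=-1.267: |R|=0.73631 <1
  x=-1.148: |R|=0.67569 <1
  x=-1.792: |R|=1.21504 >1
  x=-1.758: |R|=1.17360 >1
  x=-1.628: |R|=1.02849 >1
Stable set (-1.6000, 0).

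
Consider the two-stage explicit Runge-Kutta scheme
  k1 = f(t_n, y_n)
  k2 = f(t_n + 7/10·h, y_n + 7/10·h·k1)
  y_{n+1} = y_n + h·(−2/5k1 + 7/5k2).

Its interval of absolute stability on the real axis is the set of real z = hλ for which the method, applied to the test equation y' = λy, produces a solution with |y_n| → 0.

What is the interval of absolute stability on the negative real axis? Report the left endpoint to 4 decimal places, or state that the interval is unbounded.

With y'=λy (z=hλ):
  k1=λy_n ⇒ h·k1=z·y_n;  k2=λ(1+7/10z)y_n ⇒ h·k2=z(1+7/10z)y_n
  y_{n+1}/y_n = 1 − 2/5z + 7/5z(1+7/10z) = 1 + z + 49/50z²
  R(z) = 1 + z + 49/50z².

Boundary: |R(x)|=1, x<0.
x=-1.16: |R|=1.1587
R=1: x+49/50x²=0 ⇒ x=−50/49=-1.0204; min R=1−1/(4·49/50)=0.7449>−1
Confirm numerically:
  x=-0.859: |R|=0.86412 <1
  x=-0.661: |R|=0.76718 <1
  x=-0.519: |R|=0.74497 <1
  x=-0.472: |R|=0.74633 <1
  x=-1.455: |R|=1.61968 >1
  x=-1.249: |R|=1.27980 >1
So |R|<1 on (-1.0204, 0).

z∈(-1.0204,0).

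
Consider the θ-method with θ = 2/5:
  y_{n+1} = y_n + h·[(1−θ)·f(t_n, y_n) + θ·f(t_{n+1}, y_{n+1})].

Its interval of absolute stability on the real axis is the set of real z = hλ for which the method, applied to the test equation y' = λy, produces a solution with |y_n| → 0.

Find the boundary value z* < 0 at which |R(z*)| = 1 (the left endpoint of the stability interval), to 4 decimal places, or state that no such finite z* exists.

left endpoint -10.0000.

Test eqn y'=λy, z=hλ:
  y_{n+1} = y_n + z·[3/5·y_n + 2/5·y_{n+1}] ⇒ (1 − 2/5z)y_{n+1} = (1 + 3/5z)y_n
  so R(z) = (1 + 3/5z)/(1 − 2/5z).

Need |R(x)|<1, x<0.
x=-0.33: |R|=0.7085
R=−1: 1+3/5x = −1+2/5x ⇒ -1/5x=2 ⇒ x=2/(-1/5)=-10.0000
Confirm numerically:
  x=-8.519: |R|=0.93280 <1
  x=-8.322: |R|=0.92247 <1
  x=-5.535: |R|=0.72215 <1
  x=-4.303: |R|=0.58129 <1
  x=-10.319: |R|=1.01244 >1
  x=-10.062: |R|=1.00247 >1
Stable set (-10.0000, 0).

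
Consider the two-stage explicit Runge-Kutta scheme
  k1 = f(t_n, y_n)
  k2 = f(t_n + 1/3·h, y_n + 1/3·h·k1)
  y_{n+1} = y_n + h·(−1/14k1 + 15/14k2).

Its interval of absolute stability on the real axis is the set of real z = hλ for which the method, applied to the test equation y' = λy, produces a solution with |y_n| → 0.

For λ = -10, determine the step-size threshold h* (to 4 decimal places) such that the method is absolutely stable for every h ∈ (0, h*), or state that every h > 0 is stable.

Test eqn y'=λy, z=hλ:
  k1=λy_n ⇒ h·k1=z·y_n;  k2=λ(1+1/3z)y_n ⇒ h·k2=z(1+1/3z)y_n
  y_{n+1}/y_n = 1 − 1/14z + 15/14z(1+1/3z) = 1 + z + 5/14z²
  Hence R(z) = 1 + z + 5/14z².

Find x<0 with |R(x)|<1.
x=-1.14: |R|=0.3241
R=1: x+5/14x²=0 ⇒ x=−14/5=-2.8000; min R=1−1/(4·5/14)=0.3000>−1
Confirm numerically:
  x=-2.592: |R|=0.80745 <1
  x=-2.449: |R|=0.69300 <1
  x=-2.345: |R|=0.61894 <1
  x=-2.012: |R|=0.43377 <1
  x=-3.338: |R|=1.64137 >1
  x=-2.855: |R|=1.05608 >1
  x=-2.827: |R|=1.02726 >1
So |R|<1 on (-2.8000, 0).

(-2.8000,0); λ=-10 ⇒ h* = (14/5)/10 = 0.2800.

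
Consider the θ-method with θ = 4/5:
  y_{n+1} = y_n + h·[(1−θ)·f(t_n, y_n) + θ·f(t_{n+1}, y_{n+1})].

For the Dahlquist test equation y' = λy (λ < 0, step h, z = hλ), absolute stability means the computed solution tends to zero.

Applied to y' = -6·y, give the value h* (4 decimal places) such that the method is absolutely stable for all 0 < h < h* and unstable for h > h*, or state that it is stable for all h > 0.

Set f=λy, z=hλ:
  y_{n+1} = y_n + z·[1/5·y_n + 4/5·y_{n+1}] ⇒ (1 − 4/5z)y_{n+1} = (1 + 1/5z)y_n
  ⇒ R(z) = (1 + 1/5z)/(1 − 4/5z).

Boundary: |R(x)|=1, x<0.
x=-0.52: |R|=0.6328
x=-2: |R|=0.2308
x=-10: |R|=0.1111
x=-100: |R|=0.2346
θ=4/5≥1/2 ⇒ |1+1/5x|<|1−4/5x| ∀x<0 ⇒ interval (−∞,0).

interval (−∞, 0). Any h>0 works for λ=-6.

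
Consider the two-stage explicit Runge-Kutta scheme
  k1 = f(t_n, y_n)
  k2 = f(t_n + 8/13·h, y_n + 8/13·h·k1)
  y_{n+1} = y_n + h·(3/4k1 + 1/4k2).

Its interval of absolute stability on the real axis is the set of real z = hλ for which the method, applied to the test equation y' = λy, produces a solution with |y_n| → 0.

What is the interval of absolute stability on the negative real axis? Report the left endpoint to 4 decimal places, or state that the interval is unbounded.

(-6.5000, 0).

Test eqn y'=λy, z=hλ:
  k1=λy_n ⇒ h·k1=z·y_n;  k2=λ(1+8/13z)y_n ⇒ h·k2=z(1+8/13z)y_n
  y_{n+1}/y_n = 1 + 3/4z + 1/4z(1+8/13z) = 1 + z + 2/13z²
  so R(z) = 1 + z + 2/13z².

Solve |R(x)|<1 on ℝ⁻.
x=-1.2: |R|=0.0215
R=1: x+2/13x²=0 ⇒ x=−13/2=-6.5000; min R=1−1/(4·2/13)=-0.6250>−1
Confirm numerically:
  x=-6.133: |R|=0.65372 <1
  x=-5.105: |R|=0.09561 <1
  x=-3.247: |R|=0.62500 <1
  x=-6.784: |R|=1.29641 >1
  x=-6.662: |R|=1.16604 >1
  x=-6.576: |R|=1.07689 >1
So |R|<1 on (-6.5000, 0).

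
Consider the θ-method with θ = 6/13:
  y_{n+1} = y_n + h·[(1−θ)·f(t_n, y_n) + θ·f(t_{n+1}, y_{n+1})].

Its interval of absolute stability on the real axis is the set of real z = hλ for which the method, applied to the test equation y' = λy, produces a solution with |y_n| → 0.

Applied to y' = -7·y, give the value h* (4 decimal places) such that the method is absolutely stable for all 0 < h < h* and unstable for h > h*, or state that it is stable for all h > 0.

Test eqn y'=λy, z=hλ:
  y_{n+1} = y_n + z·[7/13·y_n + 6/13·y_{n+1}] ⇒ (1 − 6/13z)y_{n+1} = (1 + 7/13z)y_n
  Hence R(z) = (1 + 7/13z)/(1 − 6/13z).

Find x<0 with |R(x)|<1.
x=-1.09: |R|=0.2748
R=−1: 1+7/13x = −1+6/13x ⇒ -1/13x=2 ⇒ x=2/(-1/13)=-26.0000
Confirm numerically:
  x=-20.650: |R|=0.96092 <1
  x=-18.468: |R|=0.93916 <1
  x=-18.306: |R|=0.93736 <1
  x=-18.154: |R|=0.93565 <1
  x=-26.553: |R|=1.00321 >1
  x=-26.064: |R|=1.00038 >1
So |R|<1 on (-26.0000, 0).

(-26.0000,0); λ=-7 ⇒ h* = (26)/7 = 3.7143.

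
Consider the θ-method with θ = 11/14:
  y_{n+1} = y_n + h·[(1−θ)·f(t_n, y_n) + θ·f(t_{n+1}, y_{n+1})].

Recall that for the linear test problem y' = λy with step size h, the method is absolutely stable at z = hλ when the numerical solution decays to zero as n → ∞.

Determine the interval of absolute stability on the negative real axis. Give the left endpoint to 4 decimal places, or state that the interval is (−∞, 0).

(−∞, 0) — no finite endpoint.

Set f=λy, z=hλ:
  y_{n+1} = y_n + z·[3/14·y_n + 11/14·y_{n+1}] ⇒ (1 − 11/14z)y_{n+1} = (1 + 3/14z)y_n
  ⇒ R(z) = (1 + 3/14z)/(1 − 11/14z).

Boundary: |R(x)|=1, x<0.
x=-1.29: |R|=0.3593
x=-2: |R|=0.2222
x=-10: |R|=0.1290
x=-100: |R|=0.2567
θ=11/14≥1/2 ⇒ |1+3/14x|<|1−11/14x| ∀x<0 ⇒ stable on all of ℝ⁻.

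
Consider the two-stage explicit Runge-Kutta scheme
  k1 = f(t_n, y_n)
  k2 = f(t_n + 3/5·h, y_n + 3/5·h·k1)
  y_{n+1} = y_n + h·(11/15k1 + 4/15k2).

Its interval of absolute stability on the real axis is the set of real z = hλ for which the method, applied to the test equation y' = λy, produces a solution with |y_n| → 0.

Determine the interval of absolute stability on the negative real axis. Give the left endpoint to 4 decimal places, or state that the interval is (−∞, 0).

On y'=λy, z=hλ:
  k1=λy_n ⇒ h·k1=z·y_n;  k2=λ(1+3/5z)y_n ⇒ h·k2=z(1+3/5z)y_n
  y_{n+1}/y_n = 1 + 11/15z + 4/15z(1+3/5z) = 1 + z + 4/25z²
  so R(z) = 1 + z + 4/25z².

Need |R(x)|<1, x<0.
x=-0.45: |R|=0.5824
R=1: x+4/25x²=0 ⇒ x=−25/4=-6.2500; min R=1−1/(4·4/25)=-0.5625>−1
Confirm numerically:
  x=-5.610: |R|=0.42554 <1
  x=-5.521: |R|=0.35603 <1
  x=-4.481: |R|=0.26830 <1
  x=-3.484: |R|=0.54188 <1
  x=-6.317: |R|=1.06772 >1
  x=-6.309: |R|=1.05956 >1
Stable set (-6.2500, 0).

(-6.2500, 0).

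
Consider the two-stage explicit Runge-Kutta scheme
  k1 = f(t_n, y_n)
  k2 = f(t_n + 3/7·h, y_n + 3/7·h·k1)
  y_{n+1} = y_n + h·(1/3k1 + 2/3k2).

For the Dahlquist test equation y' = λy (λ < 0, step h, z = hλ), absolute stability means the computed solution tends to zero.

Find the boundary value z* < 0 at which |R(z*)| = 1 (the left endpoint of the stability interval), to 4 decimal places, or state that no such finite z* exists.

Test eqn y'=λy, z=hλ:
  k1=λy_n ⇒ h·k1=z·y_n;  k2=λ(1+3/7z)y_n ⇒ h·k2=z(1+3/7z)y_n
  y_{n+1}/y_n = 1 + 1/3z + 2/3z(1+3/7z) = 1 + z + 2/7z²
  Hence R(z) = 1 + z + 2/7z².

Need |R(x)|<1, x<0.
x=-0.78: |R|=0.3938
R=1: x+2/7x²=0 ⇒ x=−7/2=-3.5000; min R=1−1/(4·2/7)=0.1250>−1
Confirm numerically:
  x=-2.370: |R|=0.23483 <1
  x=-1.642: |R|=0.12833 <1
  x=-1.549: |R|=0.13654 <1
  x=-3.828: |R|=1.35874 >1
  x=-3.601: |R|=1.10391 >1
  x=-3.581: |R|=1.08287 >1
So |R|<1 on (-3.5000, 0).

left endpoint -3.5000.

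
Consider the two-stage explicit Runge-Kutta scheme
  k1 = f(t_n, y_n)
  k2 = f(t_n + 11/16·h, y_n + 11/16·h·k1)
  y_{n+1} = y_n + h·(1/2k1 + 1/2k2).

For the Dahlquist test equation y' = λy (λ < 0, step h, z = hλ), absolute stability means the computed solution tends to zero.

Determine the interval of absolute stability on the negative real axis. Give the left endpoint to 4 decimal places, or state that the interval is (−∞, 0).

(-2.9091, 0).

Test eqn y'=λy, z=hλ:
  k1=λy_n ⇒ h·k1=z·y_n;  k2=λ(1+11/16z)y_n ⇒ h·k2=z(1+11/16z)y_n
  y_{n+1}/y_n = 1 + 1/2z + 1/2z(1+11/16z) = 1 + z + 11/32z²
  Hence R(z) = 1 + z + 11/32z².

Boundary: |R(x)|=1, x<0.
x=-1.25: |R|=0.2871
R=1: x+11/32x²=0 ⇒ x=−32/11=-2.9091; min R=1−1/(4·11/32)=0.2727>−1
Confirm numerically:
  x=-2.631: |R|=0.74849 <1
  x=-2.522: |R|=0.66442 <1
  x=-2.014: |R|=0.38032 <1
  x=-1.608: |R|=0.28082 <1
  x=-3.234: |R|=1.36120 >1
  x=-2.950: |R|=1.04148 >1
Stable set (-2.9091, 0).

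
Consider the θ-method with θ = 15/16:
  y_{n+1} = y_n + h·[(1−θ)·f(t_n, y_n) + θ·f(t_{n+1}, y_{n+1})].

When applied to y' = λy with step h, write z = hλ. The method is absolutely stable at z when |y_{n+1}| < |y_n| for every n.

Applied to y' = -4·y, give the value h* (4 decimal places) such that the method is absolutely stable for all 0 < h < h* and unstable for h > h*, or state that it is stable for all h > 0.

interval (−∞, 0). Any h>0 works for λ=-4.

With y'=λy (z=hλ):
  y_{n+1} = y_n + z·[1/16·y_n + 15/16·y_{n+1}] ⇒ (1 − 15/16z)y_{n+1} = (1 + 1/16z)y_n
  R(z) = (1 + 1/16z)/(1 − 15/16z).

Boundary: |R(x)|=1, x<0.
x=-0.55: |R|=0.6371
x=-2: |R|=0.3043
x=-10: |R|=0.0361
x=-100: |R|=0.0554
θ=15/16≥1/2 ⇒ |1+1/16x|<|1−15/16x| ∀x<0 ⇒ unbounded interval.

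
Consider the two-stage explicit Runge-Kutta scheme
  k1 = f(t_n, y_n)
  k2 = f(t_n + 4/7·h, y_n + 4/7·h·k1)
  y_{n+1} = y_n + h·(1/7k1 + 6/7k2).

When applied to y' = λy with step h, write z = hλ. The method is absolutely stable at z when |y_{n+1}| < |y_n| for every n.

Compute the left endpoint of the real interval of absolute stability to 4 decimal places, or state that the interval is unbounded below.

Test eqn y'=λy, z=hλ:
  k1=λy_n ⇒ h·k1=z·y_n;  k2=λ(1+4/7z)y_n ⇒ h·k2=z(1+4/7z)y_n
  y_{n+1}/y_n = 1 + 1/7z + 6/7z(1+4/7z) = 1 + z + 24/49z²
  so R(z) = 1 + z + 24/49z².

Find x<0 with |R(x)|<1.
x=-1.75: |R|=0.7500
R=1: x+24/49x²=0 ⇒ x=−49/24=-2.0417; min R=1−1/(4·24/49)=0.4896>−1
Confirm numerically:
  x=-1.988: |R|=0.94774 <1
  x=-1.421: |R|=0.56802 <1
  x=-1.063: |R|=0.49045 <1
  x=-2.348: |R|=1.35230 >1
  x=-2.080: |R|=1.03905 >1
So |R|<1 on (-2.0417, 0).

z* = -2.0417.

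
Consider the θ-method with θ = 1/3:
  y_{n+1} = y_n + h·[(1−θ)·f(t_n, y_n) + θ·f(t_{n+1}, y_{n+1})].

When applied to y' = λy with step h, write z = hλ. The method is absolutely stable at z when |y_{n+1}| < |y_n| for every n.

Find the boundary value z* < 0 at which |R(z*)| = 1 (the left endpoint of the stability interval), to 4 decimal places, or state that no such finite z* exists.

Set f=λy, z=hλ:
  y_{n+1} = y_n + z·[2/3·y_n + 1/3·y_{n+1}] ⇒ (1 − 1/3z)y_{n+1} = (1 + 2/3z)y_n
  R(z) = (1 + 2/3z)/(1 − 1/3z).

Need |R(x)|<1, x<0.
x=-1.22: |R|=0.1327
R=−1: 1+2/3x = −1+1/3x ⇒ -1/3x=2 ⇒ x=2/(-1/3)=-6.0000
Confirm numerically:
  x=-4.894: |R|=0.85989 <1
  x=-3.657: |R|=0.64804 <1
  x=-3.469: |R|=0.60875 <1
  x=-6.382: |R|=1.04072 >1
  x=-6.377: |R|=1.04020 >1
  x=-6.329: |R|=1.03527 >1
Stable set (-6.0000, 0).

left endpoint -6.0000.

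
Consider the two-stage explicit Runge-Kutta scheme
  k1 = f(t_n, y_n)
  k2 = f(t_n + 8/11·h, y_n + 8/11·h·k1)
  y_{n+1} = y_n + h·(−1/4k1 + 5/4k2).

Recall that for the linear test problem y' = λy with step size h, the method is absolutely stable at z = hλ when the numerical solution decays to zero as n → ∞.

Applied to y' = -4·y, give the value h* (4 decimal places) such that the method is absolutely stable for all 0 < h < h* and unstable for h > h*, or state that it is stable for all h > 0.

(-1.1000,0); λ=-4 ⇒ h* = (11/10)/4 = 0.2750.

On y'=λy, z=hλ:
  k1=λy_n ⇒ h·k1=z·y_n;  k2=λ(1+8/11z)y_n ⇒ h·k2=z(1+8/11z)y_n
  y_{n+1}/y_n = 1 − 1/4z + 5/4z(1+8/11z) = 1 + z + 10/11z²
  R(z) = 1 + z + 10/11z².

Find x<0 with |R(x)|<1.
x=-1.49: |R|=1.5283
R=1: x+10/11x²=0 ⇒ x=−11/10=-1.1000; min R=1−1/(4·10/11)=0.7250>−1
Confirm numerically:
  x=-1.046: |R|=0.94865 <1
  x=-0.878: |R|=0.82280 <1
  x=-0.628: |R|=0.73053 <1
  x=-1.659: |R|=1.84307 >1
  x=-1.553: |R|=1.63955 >1
  x=-1.257: |R|=1.17941 >1
Stable set (-1.1000, 0).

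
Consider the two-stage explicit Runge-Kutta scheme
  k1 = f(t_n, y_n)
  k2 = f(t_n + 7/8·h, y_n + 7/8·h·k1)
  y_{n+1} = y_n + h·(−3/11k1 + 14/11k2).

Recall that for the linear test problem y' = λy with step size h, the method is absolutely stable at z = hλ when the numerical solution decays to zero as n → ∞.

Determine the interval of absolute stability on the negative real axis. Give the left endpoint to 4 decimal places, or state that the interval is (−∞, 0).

z∈(-0.8980,0).

With y'=λy (z=hλ):
  k1=λy_n ⇒ h·k1=z·y_n;  k2=λ(1+7/8z)y_n ⇒ h·k2=z(1+7/8z)y_n
  y_{n+1}/y_n = 1 − 3/11z + 14/11z(1+7/8z) = 1 + z + 49/44z²
  so R(z) = 1 + z + 49/44z².

Boundary: |R(x)|=1, x<0.
x=-1.78: |R|=2.7484
R=1: x+49/44x²=0 ⇒ x=−44/49=-0.8980; min R=1−1/(4·49/44)=0.7755>−1
Confirm numerically:
  x=-0.860: |R|=0.96365 <1
  x=-0.774: |R|=0.89315 <1
  x=-0.592: |R|=0.79829 <1
  x=-0.514: |R|=0.78022 <1
  x=-1.400: |R|=1.78273 >1
  x=-1.008: |R|=1.12353 >1
  x=-0.933: |R|=1.03641 >1
Stable set (-0.8980, 0).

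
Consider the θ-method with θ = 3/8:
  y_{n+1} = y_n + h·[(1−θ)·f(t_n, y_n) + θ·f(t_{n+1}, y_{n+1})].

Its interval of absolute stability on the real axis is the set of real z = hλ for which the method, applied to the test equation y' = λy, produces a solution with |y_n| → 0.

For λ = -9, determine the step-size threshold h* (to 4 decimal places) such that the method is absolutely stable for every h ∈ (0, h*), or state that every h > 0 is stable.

(-8.0000,0); λ=-9 ⇒ h* = (8)/9 = 0.8889.

Set f=λy, z=hλ:
  y_{n+1} = y_n + z·[5/8·y_n + 3/8·y_{n+1}] ⇒ (1 − 3/8z)y_{n+1} = (1 + 5/8z)y_n
  so R(z) = (1 + 5/8z)/(1 − 3/8z).

Need |R(x)|<1, x<0.
x=-1.33: |R|=0.1126
R=−1: 1+5/8x = −1+3/8x ⇒ -1/4x=2 ⇒ x=2/(-1/4)=-8.0000
Confirm numerically:
  x=-7.759: |R|=0.98459 <1
  x=-7.653: |R|=0.97758 <1
  x=-5.945: |R|=0.84091 <1
  x=-5.058: |R|=0.74609 <1
  x=-8.237: |R|=1.01449 >1
  x=-8.146: |R|=1.00900 >1
  x=-8.134: |R|=1.00827 >1
So |R|<1 on (-8.0000, 0).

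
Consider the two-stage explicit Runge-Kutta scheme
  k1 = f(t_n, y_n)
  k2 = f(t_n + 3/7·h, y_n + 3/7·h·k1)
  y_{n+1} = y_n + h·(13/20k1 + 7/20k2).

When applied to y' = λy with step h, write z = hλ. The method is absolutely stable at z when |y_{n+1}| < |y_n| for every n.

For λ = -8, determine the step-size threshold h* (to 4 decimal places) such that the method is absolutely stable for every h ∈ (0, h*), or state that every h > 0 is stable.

With y'=λy (z=hλ):
  k1=λy_n ⇒ h·k1=z·y_n;  k2=λ(1+3/7z)y_n ⇒ h·k2=z(1+3/7z)y_n
  y_{n+1}/y_n = 1 + 13/20z + 7/20z(1+3/7z) = 1 + z + 3/20z²
  R(z) = 1 + z + 3/20z².

Boundary: |R(x)|=1, x<0.
x=-0.49: |R|=0.5460
R=1: x+3/20x²=0 ⇒ x=−20/3=-6.6667; min R=1−1/(4·3/20)=-0.6667>−1
Confirm numerically:
  x=-3.965: |R|=0.60682 <1
  x=-3.406: |R|=0.66587 <1
  x=-2.833: |R|=0.62912 <1
  x=-7.183: |R|=1.55632 >1
  x=-7.042: |R|=1.39646 >1
  x=-6.999: |R|=1.34890 >1
So |R|<1 on (-6.6667, 0).

(-6.6667,0); λ=-8 ⇒ h* = (20/3)/8 = 0.8333.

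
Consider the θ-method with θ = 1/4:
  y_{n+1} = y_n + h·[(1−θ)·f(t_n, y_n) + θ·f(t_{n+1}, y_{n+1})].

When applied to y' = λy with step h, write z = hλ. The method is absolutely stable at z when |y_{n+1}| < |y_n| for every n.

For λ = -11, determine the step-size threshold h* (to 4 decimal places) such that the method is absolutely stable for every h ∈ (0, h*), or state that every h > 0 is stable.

On y'=λy, z=hλ:
  y_{n+1} = y_n + z·[3/4·y_n + 1/4·y_{n+1}] ⇒ (1 − 1/4z)y_{n+1} = (1 + 3/4z)y_n
  Hence R(z) = (1 + 3/4z)/(1 − 1/4z).

Find x<0 with |R(x)|<1.
x=-0.47: |R|=0.5794
R=−1: 1+3/4x = −1+1/4x ⇒ -1/2x=2 ⇒ x=2/(-1/2)=-4.0000
Confirm numerically:
  x=-3.031: |R|=0.72436 <1
  x=-2.794: |R|=0.64498 <1
  x=-2.404: |R|=0.50156 <1
  x=-4.329: |R|=1.07900 >1
  x=-4.120: |R|=1.02956 >1
  x=-4.118: |R|=1.02907 >1
So |R|<1 on (-4.0000, 0).

(-4.0000,0); λ=-11 ⇒ h* = (4)/11 = 0.3636.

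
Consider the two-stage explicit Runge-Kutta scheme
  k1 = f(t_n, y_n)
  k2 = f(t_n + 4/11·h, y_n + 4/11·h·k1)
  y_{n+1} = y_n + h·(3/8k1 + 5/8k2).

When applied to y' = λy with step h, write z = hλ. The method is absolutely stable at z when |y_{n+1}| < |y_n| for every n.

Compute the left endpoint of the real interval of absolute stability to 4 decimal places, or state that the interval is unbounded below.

left endpoint -4.4000.

With y'=λy (z=hλ):
  k1=λy_n ⇒ h·k1=z·y_n;  k2=λ(1+4/11z)y_n ⇒ h·k2=z(1+4/11z)y_n
  y_{n+1}/y_n = 1 + 3/8z + 5/8z(1+4/11z) = 1 + z + 5/22z²
  ⇒ R(z) = 1 + z + 5/22z².

Solve |R(x)|<1 on ℝ⁻.
x=-0.75: |R|=0.3778
R=1: x+5/22x²=0 ⇒ x=−22/5=-4.4000; min R=1−1/(4·5/22)=-0.1000>−1
Confirm numerically:
  x=-2.838: |R|=0.00749 <1
  x=-2.205: |R|=0.09999 <1
  x=-2.016: |R|=0.09231 <1
  x=-4.863: |R|=1.51172 >1
  x=-4.615: |R|=1.22551 >1
  x=-4.478: |R|=1.07938 >1
Stable set (-4.4000, 0).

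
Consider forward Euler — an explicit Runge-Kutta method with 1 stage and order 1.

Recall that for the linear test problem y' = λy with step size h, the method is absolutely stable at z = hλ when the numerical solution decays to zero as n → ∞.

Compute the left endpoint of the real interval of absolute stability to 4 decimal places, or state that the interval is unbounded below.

Set f=λy, z=hλ:
  order 1, 1-stage ⇒ R(z)=1+z
  (e.g. R(-1.53)=-0.53000, |R|=0.53000)

Need |R(x)|<1, x<0.
x=-1.53: |R|=0.5300
|R(-2.18)|=1.1800 |R(-1.79)|=0.7900 |R(-1.44)|=0.4400
Bisect:
  x_lo=-2.5785 |R|=1.5785  x_hi=-0.1450 |R|=0.8550
  mid=-1.36174 |R|=0.36174 →hi
  mid=-1.97013 |R|=0.97013 →hi
  mid=-2.27432 |R|=1.27432 →lo
  mid=-2.12222 |R|=1.12222 →lo
  mid=-2.04617 |R|=1.04617 →lo
  mid=-2.00815 |R|=1.00815 →lo
  mid=-1.98914 |R|=0.98914 →hi
  mid=-1.99864 |R|=0.99864 →hi
  ...
  [-2.00013,-1.99998] ⇒ x*=-2.0000
Interval (-2.0000, 0).

left endpoint -2.0000.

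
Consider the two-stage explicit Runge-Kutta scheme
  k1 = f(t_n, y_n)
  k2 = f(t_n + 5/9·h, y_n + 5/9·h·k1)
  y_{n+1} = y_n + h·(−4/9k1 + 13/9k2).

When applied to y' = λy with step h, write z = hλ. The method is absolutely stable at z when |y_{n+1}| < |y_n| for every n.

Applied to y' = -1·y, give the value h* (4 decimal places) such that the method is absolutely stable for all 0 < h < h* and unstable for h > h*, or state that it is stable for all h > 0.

With y'=λy (z=hλ):
  k1=λy_n ⇒ h·k1=z·y_n;  k2=λ(1+5/9z)y_n ⇒ h·k2=z(1+5/9z)y_n
  y_{n+1}/y_n = 1 − 4/9z + 13/9z(1+5/9z) = 1 + z + 65/81z²
  so R(z) = 1 + z + 65/81z².

Find x<0 with |R(x)|<1.
x=-1.65: |R|=1.5347
R=1: x+65/81x²=0 ⇒ x=−81/65=-1.2462; min R=1−1/(4·65/81)=0.6885>−1
Confirm numerically:
  x=-1.037: |R|=0.82595 <1
  x=-1.021: |R|=0.81553 <1
  x=-0.966: |R|=0.78283 <1
  x=-0.767: |R|=0.70508 <1
  x=-1.831: |R|=1.85933 >1
  x=-1.708: |R|=1.63301 >1
  x=-1.350: |R|=1.11250 >1
So |R|<1 on (-1.2462, 0).

(-1.2462,0); λ=-1 ⇒ h* = (81/65)/1 = 1.2462.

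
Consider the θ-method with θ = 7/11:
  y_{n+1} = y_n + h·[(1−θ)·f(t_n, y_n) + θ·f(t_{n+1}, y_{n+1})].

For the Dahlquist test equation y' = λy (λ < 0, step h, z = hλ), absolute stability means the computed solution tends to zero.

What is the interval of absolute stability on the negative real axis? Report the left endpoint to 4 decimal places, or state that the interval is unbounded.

interval (−∞, 0).

Set f=λy, z=hλ:
  y_{n+1} = y_n + z·[4/11·y_n + 7/11·y_{n+1}] ⇒ (1 − 7/11z)y_{n+1} = (1 + 4/11z)y_n
  ⇒ R(z) = (1 + 4/11z)/(1 − 7/11z).

Solve |R(x)|<1 on ℝ⁻.
x=-1.37: |R|=0.2681
x=-2: |R|=0.1200
x=-10: |R|=0.3580
x=-100: |R|=0.5471
θ=7/11≥1/2 ⇒ |1+4/11x|<|1−7/11x| ∀x<0 ⇒ stable on all of ℝ⁻.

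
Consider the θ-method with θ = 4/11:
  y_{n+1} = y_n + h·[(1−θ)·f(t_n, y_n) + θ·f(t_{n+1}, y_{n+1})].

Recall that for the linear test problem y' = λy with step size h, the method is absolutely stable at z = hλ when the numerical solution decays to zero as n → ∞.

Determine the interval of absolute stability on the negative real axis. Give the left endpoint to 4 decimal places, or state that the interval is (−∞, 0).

Test eqn y'=λy, z=hλ:
  y_{n+1} = y_n + z·[7/11·y_n + 4/11·y_{n+1}] ⇒ (1 − 4/11z)y_{n+1} = (1 + 7/11z)y_n
  ⇒ R(z) = (1 + 7/11z)/(1 − 4/11z).

Boundary: |R(x)|=1, x<0.
x=-0.44: |R|=0.6207
R=−1: 1+7/11x = −1+4/11x ⇒ -3/11x=2 ⇒ x=2/(-3/11)=-7.3333
Confirm numerically:
  x=-4.451: |R|=0.69980 <1
  x=-4.234: |R|=0.66717 <1
  x=-4.162: |R|=0.65589 <1
  x=-3.161: |R|=0.47061 <1
  x=-7.825: |R|=1.03487 >1
  x=-7.787: |R|=1.03229 >1
  x=-7.373: |R|=1.00294 >1
Interval (-7.3333, 0).

z∈(-7.3333,0).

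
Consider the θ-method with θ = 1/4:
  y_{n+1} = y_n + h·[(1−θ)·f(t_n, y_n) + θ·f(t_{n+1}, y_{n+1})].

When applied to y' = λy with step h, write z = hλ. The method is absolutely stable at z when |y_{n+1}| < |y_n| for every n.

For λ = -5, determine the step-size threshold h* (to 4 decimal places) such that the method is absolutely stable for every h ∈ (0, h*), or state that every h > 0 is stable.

Test eqn y'=λy, z=hλ:
  y_{n+1} = y_n + z·[3/4·y_n + 1/4·y_{n+1}] ⇒ (1 − 1/4z)y_{n+1} = (1 + 3/4z)y_n
  R(z) = (1 + 3/4z)/(1 − 1/4z).

Solve |R(x)|<1 on ℝ⁻.
x=-1.07: |R|=0.1558
R=−1: 1+3/4x = −1+1/4x ⇒ -1/2x=2 ⇒ x=2/(-1/2)=-4.0000
Confirm numerically:
  x=-2.982: |R|=0.70839 <1
  x=-2.148: |R|=0.39753 <1
  x=-1.926: |R|=0.30003 <1
  x=-4.239: |R|=1.05802 >1
  x=-4.136: |R|=1.03343 >1
So |R|<1 on (-4.0000, 0).

(-4.0000,0); λ=-5 ⇒ h* = (4)/5 = 0.8000.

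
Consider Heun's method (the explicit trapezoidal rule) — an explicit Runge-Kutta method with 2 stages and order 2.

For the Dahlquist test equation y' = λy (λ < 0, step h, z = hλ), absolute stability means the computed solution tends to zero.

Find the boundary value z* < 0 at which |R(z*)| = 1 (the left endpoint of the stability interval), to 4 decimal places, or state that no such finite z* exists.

On y'=λy, z=hλ:
  order 2, 2-stage ⇒ R(z)=1+z+z^2/2
  (e.g. R(-1.34)=0.55780, |R|=0.55780)

Boundary: |R(x)|=1, x<0.
x=-1.34: |R|=0.5578
|R(-2.05)|=1.0512 |R(-1.31)|=0.5481 |R(-0.92)|=0.5032
Bisect:
  x_lo=-2.3657 |R|=1.4326  x_hi=-0.1508 |R|=0.8606
  mid=-1.25825 |R|=0.53335 →hi
  mid=-1.81199 |R|=0.82966 →hi
  mid=-2.08885 |R|=1.09280 →lo
  mid=-1.95042 |R|=0.95165 →hi
  mid=-2.01964 |R|=1.01983 →lo
  mid=-1.98503 |R|=0.98514 →hi
  mid=-2.00233 |R|=1.00233 →lo
  ...
  [-2.00003,-1.99990] ⇒ x*=-2.0000
So |R|<1 on (-2.0000, 0).

z* = -2.0000.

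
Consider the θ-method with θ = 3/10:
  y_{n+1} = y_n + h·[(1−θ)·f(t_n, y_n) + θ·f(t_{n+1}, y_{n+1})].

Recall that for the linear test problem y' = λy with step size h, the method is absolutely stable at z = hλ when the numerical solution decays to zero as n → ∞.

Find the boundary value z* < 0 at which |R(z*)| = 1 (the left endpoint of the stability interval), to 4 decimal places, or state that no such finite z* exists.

On y'=λy, z=hλ:
  y_{n+1} = y_n + z·[7/10·y_n + 3/10·y_{n+1}] ⇒ (1 − 3/10z)y_{n+1} = (1 + 7/10z)y_n
  R(z) = (1 + 7/10z)/(1 − 3/10z).

Boundary: |R(x)|=1, x<0.
x=-0.48: |R|=0.5804
R=−1: 1+7/10x = −1+3/10x ⇒ -2/5x=2 ⇒ x=2/(-2/5)=-5.0000
Confirm numerically:
  x=-4.858: |R|=0.97689 <1
  x=-3.914: |R|=0.80020 <1
  x=-2.879: |R|=0.54478 <1
  x=-5.489: |R|=1.07390 >1
  x=-5.468: |R|=1.07090 >1
  x=-5.236: |R|=1.03672 >1
Stable set (-5.0000, 0).

z* = -5.0000.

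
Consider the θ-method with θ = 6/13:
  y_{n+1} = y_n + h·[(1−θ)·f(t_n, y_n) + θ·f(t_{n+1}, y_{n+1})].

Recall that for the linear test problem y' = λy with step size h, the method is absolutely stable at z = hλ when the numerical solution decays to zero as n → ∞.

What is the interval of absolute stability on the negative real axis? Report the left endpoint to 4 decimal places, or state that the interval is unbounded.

(-26.0000, 0).

With y'=λy (z=hλ):
  y_{n+1} = y_n + z·[7/13·y_n + 6/13·y_{n+1}] ⇒ (1 − 6/13z)y_{n+1} = (1 + 7/13z)y_n
  R(z) = (1 + 7/13z)/(1 − 6/13z).

Find x<0 with |R(x)|<1.
x=-1.43: |R|=0.1386
R=−1: 1+7/13x = −1+6/13x ⇒ -1/13x=2 ⇒ x=2/(-1/13)=-26.0000
Confirm numerically:
  x=-23.114: |R|=0.98097 <1
  x=-19.268: |R|=0.94765 <1
  x=-11.373: |R|=0.81995 <1
  x=-10.833: |R|=0.80555 <1
  x=-26.517: |R|=1.00300 >1
  x=-26.099: |R|=1.00058 >1
Stable set (-26.0000, 0).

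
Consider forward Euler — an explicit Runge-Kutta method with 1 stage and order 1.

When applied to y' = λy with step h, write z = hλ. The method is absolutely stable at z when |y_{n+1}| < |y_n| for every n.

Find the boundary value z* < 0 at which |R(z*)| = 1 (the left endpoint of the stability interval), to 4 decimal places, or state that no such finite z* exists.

Set f=λy, z=hλ:
  order 1, 1-stage ⇒ R(z)=1+z
  (e.g. R(-1.28)=-0.28000, |R|=0.28000)

Solve |R(x)|<1 on ℝ⁻.
x=-1.28: |R|=0.2800
|R(-1.11)|=0.1100 |R(-1.09)|=0.0900 |R(-0.52)|=0.4800
Bisect:
  x_lo=-2.6255 |R|=1.6255  x_hi=-0.0972 |R|=0.9028
  mid=-1.36134 |R|=0.36134 →hi
  mid=-1.99340 |R|=0.99340 →hi
  mid=-2.30944 |R|=1.30944 →lo
  mid=-2.15142 |R|=1.15142 →lo
  mid=-2.07241 |R|=1.07241 →lo
  mid=-2.03291 |R|=1.03291 →lo
  mid=-2.01315 |R|=1.01315 →lo
  mid=-2.00328 |R|=1.00328 →lo
  ...
  [-2.00004,-1.99988] ⇒ x*=-2.0000
Interval (-2.0000, 0).

z* = -2.0000.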